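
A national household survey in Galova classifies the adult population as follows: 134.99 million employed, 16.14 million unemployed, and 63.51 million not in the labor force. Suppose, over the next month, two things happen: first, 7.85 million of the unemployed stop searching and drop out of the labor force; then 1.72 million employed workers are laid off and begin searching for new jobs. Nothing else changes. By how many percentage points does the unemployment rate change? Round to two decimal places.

Initially, labor force = 134.99 + 16.14 = 151.13 million, so u = 16.14/151.13 = 10.68%.
After the first change, unemployed and labor force both fall by 7.85 → E = 134.99, U = 8.29, labor force = 143.28 million.
After the second change, employed falls and unemployed rises by 1.72; labor force unchanged → E = 133.27, U = 10.01, labor force = 143.28 million.
New unemployment rate = 10.01 / 143.28 = 6.99%.
Change = 6.99% − 10.68% = −3.69 percentage points.

The unemployment rate changes by −3.69 percentage points.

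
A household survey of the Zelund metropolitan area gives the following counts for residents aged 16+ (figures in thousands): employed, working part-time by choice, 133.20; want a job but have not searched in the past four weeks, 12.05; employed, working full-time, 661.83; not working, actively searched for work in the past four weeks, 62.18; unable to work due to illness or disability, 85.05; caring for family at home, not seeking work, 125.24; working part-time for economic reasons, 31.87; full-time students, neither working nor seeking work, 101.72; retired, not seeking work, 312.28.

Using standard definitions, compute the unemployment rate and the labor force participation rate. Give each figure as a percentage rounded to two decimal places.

Unemployment rate ≈ 6.99%; labor force participation rate ≈ 58.28%.

Employed = 133.20 + 661.83 + 31.87 = 826.90 thousand (anyone who worked, including part-time for economic reasons, counts as employed).
Unemployed = 62.18 thousand.
Labor force = 826.90 + 62.18 = 889.08 thousand.
Not in labor force = 12.05 + 85.05 + 125.24 + 101.72 + 312.28 = 636.34 thousand (those not working and not actively searching are outside the labor force — including those who want a job but have given up searching).
Civilian working-age population = 889.08 + 636.34 = 1,525.42 thousand.
Unemployment rate = 62.18 / 889.08 = 6.99%.
Labor force participation rate = 889.08 / 1,525.42 = 58.28%.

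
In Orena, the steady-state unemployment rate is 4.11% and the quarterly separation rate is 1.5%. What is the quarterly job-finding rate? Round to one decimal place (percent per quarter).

From u* = s/(s+f): f = s·(1−u)/u.
f = 1.5 × (1 − 0.0411) / 0.0411 = 1.4384 / 0.0411 ≈ 35.0% per quarter.

Job-finding rate ≈ 35.0% per quarter.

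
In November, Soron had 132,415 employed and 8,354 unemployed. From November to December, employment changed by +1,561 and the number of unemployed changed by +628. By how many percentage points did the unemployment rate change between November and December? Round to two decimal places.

November: labor force = 132,415 + 8,354 = 140,769; u = 8,354/140,769 = 5.93%.
December: labor force = 133,976 + 8,982 = 142,958; u = 8,982/142,958 = 6.28%.
Change = 6.28% − 5.93% = +0.35 pp.

The unemployment rate changed by +0.35 percentage points.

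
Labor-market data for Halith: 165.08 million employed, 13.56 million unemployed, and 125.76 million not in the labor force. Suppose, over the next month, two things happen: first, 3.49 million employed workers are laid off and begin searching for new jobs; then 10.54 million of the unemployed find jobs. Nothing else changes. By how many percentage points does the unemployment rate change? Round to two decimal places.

Initially, labor force = 165.08 + 13.56 = 178.64 million, so u = 13.56/178.64 = 7.59%.
After the first change, employed falls and unemployed rises by 3.49; labor force unchanged → E = 161.59, U = 17.05, labor force = 178.64 million.
After the second change, unemployed falls and employed rises by 10.54; labor force unchanged → E = 172.13, U = 6.51, labor force = 178.64 million.
New unemployment rate = 6.51 / 178.64 = 3.64%.
Change = 3.64% − 7.59% = −3.95 percentage points.

The unemployment rate changes by −3.95 percentage points.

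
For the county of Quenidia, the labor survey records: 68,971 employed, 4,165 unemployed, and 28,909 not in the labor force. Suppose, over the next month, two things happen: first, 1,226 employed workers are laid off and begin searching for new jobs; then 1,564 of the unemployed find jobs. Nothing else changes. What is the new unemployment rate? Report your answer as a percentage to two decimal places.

Initially, labor force = 68,971 + 4,165 = 73,136, so u = 4,165/73,136 = 5.69%.
After the first change, employed falls and unemployed rises by 1,226; labor force unchanged → E = 67,745, U = 5,391, labor force = 73,136.
After the second change, unemployed falls and employed rises by 1,564; labor force unchanged → E = 69,309, U = 3,827, labor force = 73,136.
New unemployment rate = 3,827 / 73,136 = 5.23%.

New unemployment rate ≈ 5.23%.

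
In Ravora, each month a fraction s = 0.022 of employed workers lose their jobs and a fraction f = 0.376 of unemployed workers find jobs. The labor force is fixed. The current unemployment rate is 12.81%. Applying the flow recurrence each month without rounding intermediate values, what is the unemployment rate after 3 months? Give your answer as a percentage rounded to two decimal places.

With a fixed labor force, u_{t+1} = u_t + s·(1−u_t) − f·u_t = u_t·(1−s−f) + s.
Here 1−s−f = 0.602 and s = 0.022.
u_1 = 0.128100 × 0.602 + 0.022 = 0.099116.
u_2 = 0.099116 × 0.602 + 0.022 = 0.081668.
u_3 = 0.081668 × 0.602 + 0.022 = 0.071164.

Unemployment rate after three months ≈ 7.12%.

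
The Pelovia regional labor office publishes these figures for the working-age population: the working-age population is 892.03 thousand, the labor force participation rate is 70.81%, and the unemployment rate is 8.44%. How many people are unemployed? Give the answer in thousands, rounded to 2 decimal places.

About 53.31 thousand are unemployed.

Labor force = 0.7081 × 892.03 = 631.65 thousand.
Unemployed = 0.0844 × 631.65 ≈ 53.31 thousand.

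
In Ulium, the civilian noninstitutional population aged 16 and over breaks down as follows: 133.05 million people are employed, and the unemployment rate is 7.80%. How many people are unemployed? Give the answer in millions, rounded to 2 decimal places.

Let U be the number unemployed. The labor force is E + U, and U/(E+U) = 0.0780.
So U = 0.0780 × 133.05 / (1 − 0.0780) = 10.3779 / 0.9220 ≈ 11.26 million.

About 11.26 million are unemployed.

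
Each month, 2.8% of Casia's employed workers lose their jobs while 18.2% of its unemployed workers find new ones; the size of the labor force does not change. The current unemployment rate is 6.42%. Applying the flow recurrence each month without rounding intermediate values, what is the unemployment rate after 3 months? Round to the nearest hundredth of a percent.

Unemployment rate after three months ≈ 9.92%.

With a fixed labor force, u_{t+1} = u_t + s·(1−u_t) − f·u_t = u_t·(1−s−f) + s.
Here 1−s−f = 0.790 and s = 0.028.
u_1 = 0.064200 × 0.790 + 0.028 = 0.078718.
u_2 = 0.078718 × 0.790 + 0.028 = 0.090187.
u_3 = 0.090187 × 0.790 + 0.028 = 0.099248.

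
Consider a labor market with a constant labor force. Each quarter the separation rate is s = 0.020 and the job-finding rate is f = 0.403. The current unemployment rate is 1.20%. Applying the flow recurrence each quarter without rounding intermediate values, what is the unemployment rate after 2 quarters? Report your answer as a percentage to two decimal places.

Unemployment rate after two quarters ≈ 3.55%.

With a fixed labor force, u_{t+1} = u_t + s·(1−u_t) − f·u_t = u_t·(1−s−f) + s.
Here 1−s−f = 0.577 and s = 0.020.
u_1 = 0.012000 × 0.577 + 0.020 = 0.026924.
u_2 = 0.026924 × 0.577 + 0.020 = 0.035535.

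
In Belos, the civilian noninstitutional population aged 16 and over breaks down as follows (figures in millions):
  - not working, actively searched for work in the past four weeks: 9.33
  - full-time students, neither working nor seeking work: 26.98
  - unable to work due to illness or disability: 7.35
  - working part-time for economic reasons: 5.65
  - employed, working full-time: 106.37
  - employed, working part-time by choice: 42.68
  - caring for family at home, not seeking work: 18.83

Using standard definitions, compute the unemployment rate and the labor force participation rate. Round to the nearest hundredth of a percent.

Employed = 5.65 + 106.37 + 42.68 = 154.70 million (anyone who worked, including part-time for economic reasons, counts as employed).
Unemployed = 9.33 million.
Labor force = 154.70 + 9.33 = 164.03 million.
Not in labor force = 26.98 + 7.35 + 18.83 = 53.16 million (those not working and not actively searching are outside the labor force).
Civilian working-age population = 164.03 + 53.16 = 217.19 million.
Unemployment rate = 9.33 / 164.03 = 5.69%.
Labor force participation rate = 164.03 / 217.19 = 75.52%.

Unemployment rate ≈ 5.69%; labor force participation rate ≈ 75.52%.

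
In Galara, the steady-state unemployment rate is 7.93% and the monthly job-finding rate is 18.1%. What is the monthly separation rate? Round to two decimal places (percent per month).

Separation rate ≈ 1.56% per month.

From u* = s/(s+f): s = u·f/(1−u).
s = 0.0793 × 18.1 / (1 − 0.0793) = 1.4353 / 0.9207 ≈ 1.56% per month.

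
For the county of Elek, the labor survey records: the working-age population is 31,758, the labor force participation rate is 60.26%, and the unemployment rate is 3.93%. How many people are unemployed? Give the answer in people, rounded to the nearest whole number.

About 752 are unemployed.

Labor force = 0.6026 × 31,758 = 19,137.
Unemployed = 0.0393 × 19,137 ≈ 752.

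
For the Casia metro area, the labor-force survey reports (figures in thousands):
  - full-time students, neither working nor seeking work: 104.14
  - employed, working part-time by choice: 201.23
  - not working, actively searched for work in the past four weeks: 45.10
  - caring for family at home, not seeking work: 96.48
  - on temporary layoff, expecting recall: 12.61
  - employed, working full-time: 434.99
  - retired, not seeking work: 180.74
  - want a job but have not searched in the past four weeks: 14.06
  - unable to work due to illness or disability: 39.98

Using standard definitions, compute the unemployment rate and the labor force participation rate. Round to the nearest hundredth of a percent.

Unemployment rate ≈ 8.32%; labor force participation rate ≈ 61.45%.

Employed = 201.23 + 434.99 = 636.22 thousand.
Unemployed = 45.10 + 12.61 = 57.71 thousand (jobless and actively searching, or on temporary layoff).
Labor force = 636.22 + 57.71 = 693.93 thousand.
Not in labor force = 104.14 + 96.48 + 180.74 + 14.06 + 39.98 = 435.40 thousand (those not working and not actively searching are outside the labor force — including those who want a job but have given up searching).
Civilian working-age population = 693.93 + 435.40 = 1,129.33 thousand.
Unemployment rate = 57.71 / 693.93 = 8.32%.
Labor force participation rate = 693.93 / 1,129.33 = 61.45%.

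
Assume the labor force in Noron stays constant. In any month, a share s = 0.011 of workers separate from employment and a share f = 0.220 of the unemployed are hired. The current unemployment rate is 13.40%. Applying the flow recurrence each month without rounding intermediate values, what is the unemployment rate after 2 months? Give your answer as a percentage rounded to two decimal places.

Unemployment rate after two months ≈ 9.87%.

With a fixed labor force, u_{t+1} = u_t + s·(1−u_t) − f·u_t = u_t·(1−s−f) + s.
Here 1−s−f = 0.769 and s = 0.011.
u_1 = 0.134000 × 0.769 + 0.011 = 0.114046.
u_2 = 0.114046 × 0.769 + 0.011 = 0.098701.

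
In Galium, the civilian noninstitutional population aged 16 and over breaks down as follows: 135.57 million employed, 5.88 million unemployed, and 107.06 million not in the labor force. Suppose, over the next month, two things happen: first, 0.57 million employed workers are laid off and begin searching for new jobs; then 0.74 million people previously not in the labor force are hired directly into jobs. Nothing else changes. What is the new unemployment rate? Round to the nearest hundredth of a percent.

New unemployment rate ≈ 4.54%.

Initially, labor force = 135.57 + 5.88 = 141.45 million, so u = 5.88/141.45 = 4.16%.
After the first change, employed falls and unemployed rises by 0.57; labor force unchanged → E = 135.00, U = 6.45, labor force = 141.45 million.
After the second change, employed and labor force both rise by 0.74; unemployed unchanged → E = 135.74, U = 6.45, labor force = 142.19 million.
New unemployment rate = 6.45 / 142.19 = 4.54%.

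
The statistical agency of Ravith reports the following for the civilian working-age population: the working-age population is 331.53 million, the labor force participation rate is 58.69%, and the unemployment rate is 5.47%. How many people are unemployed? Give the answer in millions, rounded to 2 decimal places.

About 10.64 million are unemployed.

Labor force = 0.5869 × 331.53 = 194.57 million.
Unemployed = 0.0547 × 194.57 ≈ 10.64 million.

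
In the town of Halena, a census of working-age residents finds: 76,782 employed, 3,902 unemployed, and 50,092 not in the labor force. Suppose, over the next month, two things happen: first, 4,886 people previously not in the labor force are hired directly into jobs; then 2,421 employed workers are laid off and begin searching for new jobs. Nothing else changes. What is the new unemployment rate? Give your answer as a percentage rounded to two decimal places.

New unemployment rate ≈ 7.39%.

Initially, labor force = 76,782 + 3,902 = 80,684, so u = 3,902/80,684 = 4.84%.
After the first change, employed and labor force both rise by 4,886; unemployed unchanged → E = 81,668, U = 3,902, labor force = 85,570.
After the second change, employed falls and unemployed rises by 2,421; labor force unchanged → E = 79,247, U = 6,323, labor force = 85,570.
New unemployment rate = 6,323 / 85,570 = 7.39%.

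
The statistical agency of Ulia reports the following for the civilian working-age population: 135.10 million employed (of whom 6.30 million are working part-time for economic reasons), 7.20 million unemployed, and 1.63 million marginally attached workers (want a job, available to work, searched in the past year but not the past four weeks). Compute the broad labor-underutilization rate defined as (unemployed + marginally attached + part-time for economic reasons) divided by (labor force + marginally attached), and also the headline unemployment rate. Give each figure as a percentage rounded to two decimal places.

Labor force = 135.10 + 7.20 = 142.30 million.
Numerator = 7.20 + 1.63 + 6.30 = 15.13 million.
Denominator = 142.30 + 1.63 = 143.93 million.
Broad rate = 15.13 / 143.93 = 10.51%.
Headline unemployment rate = 7.20 / 142.30 = 5.06%.

Broad underutilization rate ≈ 10.51%; headline unemployment rate ≈ 5.06%.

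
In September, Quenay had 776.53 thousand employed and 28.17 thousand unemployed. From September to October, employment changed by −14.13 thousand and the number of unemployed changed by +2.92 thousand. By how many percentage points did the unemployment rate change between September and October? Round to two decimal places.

The unemployment rate changed by +0.42 percentage points.

September: labor force = 776.53 + 28.17 = 804.70; u = 28.17/804.70 = 3.50%.
October: labor force = 762.40 + 31.09 = 793.49; u = 31.09/793.49 = 3.92%.
Change = 3.92% − 3.50% = +0.42 pp.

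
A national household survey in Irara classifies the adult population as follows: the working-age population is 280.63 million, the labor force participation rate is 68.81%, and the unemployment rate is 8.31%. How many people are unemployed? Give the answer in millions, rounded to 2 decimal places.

About 16.05 million are unemployed.

Labor force = 0.6881 × 280.63 = 193.10 million.
Unemployed = 0.0831 × 193.10 ≈ 16.05 million.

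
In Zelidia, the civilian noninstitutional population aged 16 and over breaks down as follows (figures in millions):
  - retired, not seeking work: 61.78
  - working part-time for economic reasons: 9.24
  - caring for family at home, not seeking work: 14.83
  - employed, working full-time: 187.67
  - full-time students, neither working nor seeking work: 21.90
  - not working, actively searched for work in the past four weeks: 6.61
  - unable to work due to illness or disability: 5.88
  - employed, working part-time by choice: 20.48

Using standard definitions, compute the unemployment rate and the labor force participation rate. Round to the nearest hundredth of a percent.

Unemployment rate ≈ 2.95%; labor force participation rate ≈ 68.21%.

Employed = 9.24 + 187.67 + 20.48 = 217.39 million (anyone who worked, including part-time for economic reasons, counts as employed).
Unemployed = 6.61 million.
Labor force = 217.39 + 6.61 = 224.00 million.
Not in labor force = 61.78 + 14.83 + 21.90 + 5.88 = 104.39 million (those not working and not actively searching are outside the labor force).
Civilian working-age population = 224.00 + 104.39 = 328.39 million.
Unemployment rate = 6.61 / 224.00 = 2.95%.
Labor force participation rate = 224.00 / 328.39 = 68.21%.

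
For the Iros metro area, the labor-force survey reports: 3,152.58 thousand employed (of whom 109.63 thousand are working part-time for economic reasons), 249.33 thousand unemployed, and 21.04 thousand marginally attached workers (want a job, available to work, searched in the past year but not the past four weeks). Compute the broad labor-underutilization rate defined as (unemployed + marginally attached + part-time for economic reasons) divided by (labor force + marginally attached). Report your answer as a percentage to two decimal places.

Labor force = 3,152.58 + 249.33 = 3,401.91 thousand.
Numerator = 249.33 + 21.04 + 109.63 = 380.00 thousand.
Denominator = 3,401.91 + 21.04 = 3,422.95 thousand.
Broad rate = 380.00 / 3,422.95 = 11.10%.

Broad underutilization rate ≈ 11.10%.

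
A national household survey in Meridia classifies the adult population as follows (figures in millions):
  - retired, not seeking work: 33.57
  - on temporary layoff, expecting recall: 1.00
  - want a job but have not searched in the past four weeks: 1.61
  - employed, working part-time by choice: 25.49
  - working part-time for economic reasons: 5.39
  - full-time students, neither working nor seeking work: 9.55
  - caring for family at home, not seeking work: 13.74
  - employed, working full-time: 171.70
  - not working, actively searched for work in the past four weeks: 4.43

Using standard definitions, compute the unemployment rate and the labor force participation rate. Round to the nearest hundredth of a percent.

Unemployment rate ≈ 2.61%; labor force participation rate ≈ 78.06%.

Employed = 25.49 + 5.39 + 171.70 = 202.58 million (anyone who worked, including part-time for economic reasons, counts as employed).
Unemployed = 1.00 + 4.43 = 5.43 million (jobless and actively searching, or on temporary layoff).
Labor force = 202.58 + 5.43 = 208.01 million.
Not in labor force = 33.57 + 1.61 + 9.55 + 13.74 = 58.47 million (those not working and not actively searching are outside the labor force — including those who want a job but have given up searching).
Civilian working-age population = 208.01 + 58.47 = 266.48 million.
Unemployment rate = 5.43 / 208.01 = 2.61%.
Labor force participation rate = 208.01 / 266.48 = 78.06%.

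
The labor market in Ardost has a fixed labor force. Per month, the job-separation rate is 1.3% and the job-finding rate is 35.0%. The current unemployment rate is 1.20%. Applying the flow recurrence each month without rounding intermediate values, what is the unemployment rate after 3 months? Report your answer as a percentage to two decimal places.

With a fixed labor force, u_{t+1} = u_t + s·(1−u_t) − f·u_t = u_t·(1−s−f) + s.
Here 1−s−f = 0.637 and s = 0.013.
u_1 = 0.012000 × 0.637 + 0.013 = 0.020644.
u_2 = 0.020644 × 0.637 + 0.013 = 0.026150.
u_3 = 0.026150 × 0.637 + 0.013 = 0.029658.

Unemployment rate after three months ≈ 2.97%.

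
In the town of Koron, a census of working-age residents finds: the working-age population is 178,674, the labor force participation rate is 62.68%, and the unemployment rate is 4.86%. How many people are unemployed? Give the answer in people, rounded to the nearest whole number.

About 5,443 are unemployed.

Labor force = 0.6268 × 178,674 = 111,993.
Unemployed = 0.0486 × 111,993 ≈ 5,443.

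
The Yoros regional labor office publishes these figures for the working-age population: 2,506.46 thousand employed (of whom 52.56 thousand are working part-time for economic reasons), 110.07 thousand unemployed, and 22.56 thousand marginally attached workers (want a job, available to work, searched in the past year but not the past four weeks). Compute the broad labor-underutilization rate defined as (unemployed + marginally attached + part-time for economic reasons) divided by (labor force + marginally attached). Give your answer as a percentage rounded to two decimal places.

Labor force = 2,506.46 + 110.07 = 2,616.53 thousand.
Numerator = 110.07 + 22.56 + 52.56 = 185.19 thousand.
Denominator = 2,616.53 + 22.56 = 2,639.09 thousand.
Broad rate = 185.19 / 2,639.09 = 7.02%.

Broad underutilization rate ≈ 7.02%.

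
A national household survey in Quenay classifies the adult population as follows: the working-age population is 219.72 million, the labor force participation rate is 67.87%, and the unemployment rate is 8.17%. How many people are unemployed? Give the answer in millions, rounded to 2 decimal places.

About 12.18 million are unemployed.

Labor force = 0.6787 × 219.72 = 149.12 million.
Unemployed = 0.0817 × 149.12 ≈ 12.18 million.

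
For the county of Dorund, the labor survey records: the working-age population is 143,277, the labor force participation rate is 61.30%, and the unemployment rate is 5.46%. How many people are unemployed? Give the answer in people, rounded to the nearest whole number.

About 4,795 are unemployed.

Labor force = 0.6130 × 143,277 = 87,829.
Unemployed = 0.0546 × 87,829 ≈ 4,795.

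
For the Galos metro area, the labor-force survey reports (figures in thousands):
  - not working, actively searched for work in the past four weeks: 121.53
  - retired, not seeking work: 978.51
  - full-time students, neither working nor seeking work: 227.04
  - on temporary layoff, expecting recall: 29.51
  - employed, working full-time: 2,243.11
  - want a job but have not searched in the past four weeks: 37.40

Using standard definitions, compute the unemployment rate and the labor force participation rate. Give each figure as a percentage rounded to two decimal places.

Employed = 2,243.11 thousand.
Unemployed = 121.53 + 29.51 = 151.04 thousand (jobless and actively searching, or on temporary layoff).
Labor force = 2,243.11 + 151.04 = 2,394.15 thousand.
Not in labor force = 978.51 + 227.04 + 37.40 = 1,242.95 thousand (those not working and not actively searching are outside the labor force — including those who want a job but have given up searching).
Civilian working-age population = 2,394.15 + 1,242.95 = 3,637.10 thousand.
Unemployment rate = 151.04 / 2,394.15 = 6.31%.
Labor force participation rate = 2,394.15 / 3,637.10 = 65.83%.

Unemployment rate ≈ 6.31%; labor force participation rate ≈ 65.83%.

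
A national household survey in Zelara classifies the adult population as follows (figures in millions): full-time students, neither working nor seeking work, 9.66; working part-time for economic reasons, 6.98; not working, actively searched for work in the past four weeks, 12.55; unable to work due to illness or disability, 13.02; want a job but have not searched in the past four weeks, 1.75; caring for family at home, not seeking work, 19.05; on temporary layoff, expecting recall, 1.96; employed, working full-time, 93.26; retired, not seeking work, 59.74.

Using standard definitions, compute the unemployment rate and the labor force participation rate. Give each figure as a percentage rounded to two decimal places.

Employed = 6.98 + 93.26 = 100.24 million (anyone who worked, including part-time for economic reasons, counts as employed).
Unemployed = 12.55 + 1.96 = 14.51 million (jobless and actively searching, or on temporary layoff).
Labor force = 100.24 + 14.51 = 114.75 million.
Not in labor force = 9.66 + 13.02 + 1.75 + 19.05 + 59.74 = 103.22 million (those not working and not actively searching are outside the labor force — including those who want a job but have given up searching).
Civilian working-age population = 114.75 + 103.22 = 217.97 million.
Unemployment rate = 14.51 / 114.75 = 12.64%.
Labor force participation rate = 114.75 / 217.97 = 52.64%.

Unemployment rate ≈ 12.64%; labor force participation rate ≈ 52.64%.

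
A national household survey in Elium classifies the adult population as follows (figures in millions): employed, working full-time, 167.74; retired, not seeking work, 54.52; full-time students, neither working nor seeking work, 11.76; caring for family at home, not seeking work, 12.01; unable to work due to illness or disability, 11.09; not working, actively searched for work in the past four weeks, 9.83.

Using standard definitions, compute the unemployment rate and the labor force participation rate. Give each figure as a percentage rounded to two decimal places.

Employed = 167.74 million.
Unemployed = 9.83 million.
Labor force = 167.74 + 9.83 = 177.57 million.
Not in labor force = 54.52 + 11.76 + 12.01 + 11.09 = 89.38 million (those not working and not actively searching are outside the labor force).
Civilian working-age population = 177.57 + 89.38 = 266.95 million.
Unemployment rate = 9.83 / 177.57 = 5.54%.
Labor force participation rate = 177.57 / 266.95 = 66.52%.

Unemployment rate ≈ 5.54%; labor force participation rate ≈ 66.52%.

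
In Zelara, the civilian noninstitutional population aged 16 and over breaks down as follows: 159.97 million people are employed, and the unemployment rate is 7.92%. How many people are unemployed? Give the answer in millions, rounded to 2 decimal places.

Let U be the number unemployed. The labor force is E + U, and U/(E+U) = 0.0792.
So U = 0.0792 × 159.97 / (1 − 0.0792) = 12.6696 / 0.9208 ≈ 13.76 million.

About 13.76 million are unemployed.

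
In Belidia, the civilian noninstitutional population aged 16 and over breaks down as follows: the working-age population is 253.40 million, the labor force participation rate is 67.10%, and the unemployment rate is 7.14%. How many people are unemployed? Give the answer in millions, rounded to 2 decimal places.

About 12.14 million are unemployed.

Labor force = 0.6710 × 253.40 = 170.03 million.
Unemployed = 0.0714 × 170.03 ≈ 12.14 million.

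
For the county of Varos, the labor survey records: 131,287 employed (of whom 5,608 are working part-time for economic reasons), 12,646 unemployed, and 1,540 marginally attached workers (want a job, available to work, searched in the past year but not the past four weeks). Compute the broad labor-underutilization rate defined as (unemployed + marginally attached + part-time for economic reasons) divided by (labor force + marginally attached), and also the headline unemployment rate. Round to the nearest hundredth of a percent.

Broad underutilization rate ≈ 13.61%; headline unemployment rate ≈ 8.79%.

Labor force = 131,287 + 12,646 = 143,933.
Numerator = 12,646 + 1,540 + 5,608 = 19,794.
Denominator = 143,933 + 1,540 = 145,473.
Broad rate = 19,794 / 145,473 = 13.61%.
Headline unemployment rate = 12,646 / 143,933 = 8.79%.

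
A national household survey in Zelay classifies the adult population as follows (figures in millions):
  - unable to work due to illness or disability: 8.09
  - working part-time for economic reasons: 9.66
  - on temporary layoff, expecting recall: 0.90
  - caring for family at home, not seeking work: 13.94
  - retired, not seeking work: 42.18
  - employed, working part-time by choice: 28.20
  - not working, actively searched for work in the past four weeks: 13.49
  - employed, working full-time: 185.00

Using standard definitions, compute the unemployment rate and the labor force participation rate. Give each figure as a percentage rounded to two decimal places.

Unemployment rate ≈ 6.07%; labor force participation rate ≈ 78.70%.

Employed = 9.66 + 28.20 + 185.00 = 222.86 million (anyone who worked, including part-time for economic reasons, counts as employed).
Unemployed = 0.90 + 13.49 = 14.39 million (jobless and actively searching, or on temporary layoff).
Labor force = 222.86 + 14.39 = 237.25 million.
Not in labor force = 8.09 + 13.94 + 42.18 = 64.21 million (those not working and not actively searching are outside the labor force).
Civilian working-age population = 237.25 + 64.21 = 301.46 million.
Unemployment rate = 14.39 / 237.25 = 6.07%.
Labor force participation rate = 237.25 / 301.46 = 78.70%.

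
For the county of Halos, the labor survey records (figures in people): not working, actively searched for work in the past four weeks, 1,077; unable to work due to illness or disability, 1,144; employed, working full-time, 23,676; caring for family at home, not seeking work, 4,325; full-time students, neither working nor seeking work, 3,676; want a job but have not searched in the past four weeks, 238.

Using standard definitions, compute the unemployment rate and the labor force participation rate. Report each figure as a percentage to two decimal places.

Employed = 23,676.
Unemployed = 1,077.
Labor force = 23,676 + 1,077 = 24,753.
Not in labor force = 1,144 + 4,325 + 3,676 + 238 = 9,383 (those not working and not actively searching are outside the labor force — including those who want a job but have given up searching).
Civilian working-age population = 24,753 + 9,383 = 34,136.
Unemployment rate = 1,077 / 24,753 = 4.35%.
Labor force participation rate = 24,753 / 34,136 = 72.51%.

Unemployment rate ≈ 4.35%; labor force participation rate ≈ 72.51%.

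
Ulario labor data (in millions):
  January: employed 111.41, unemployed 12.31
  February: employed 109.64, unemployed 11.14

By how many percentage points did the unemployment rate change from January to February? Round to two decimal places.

January: labor force = 111.41 + 12.31 = 123.72; u = 12.31/123.72 = 9.95%.
February: labor force = 109.64 + 11.14 = 120.78; u = 11.14/120.78 = 9.22%.
Change = 9.22% − 9.95% = −0.73 pp.

The unemployment rate changed by −0.73 percentage points.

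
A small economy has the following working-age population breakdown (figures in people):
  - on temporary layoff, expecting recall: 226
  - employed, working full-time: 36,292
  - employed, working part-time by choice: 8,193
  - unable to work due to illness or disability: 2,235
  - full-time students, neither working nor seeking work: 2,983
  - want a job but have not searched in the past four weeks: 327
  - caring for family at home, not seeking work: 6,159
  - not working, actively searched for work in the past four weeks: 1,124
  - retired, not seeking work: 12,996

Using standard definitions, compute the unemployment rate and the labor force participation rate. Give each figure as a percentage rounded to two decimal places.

Unemployment rate ≈ 2.95%; labor force participation rate ≈ 64.98%.

Employed = 36,292 + 8,193 = 44,485.
Unemployed = 226 + 1,124 = 1,350 (jobless and actively searching, or on temporary layoff).
Labor force = 44,485 + 1,350 = 45,835.
Not in labor force = 2,235 + 2,983 + 327 + 6,159 + 12,996 = 24,700 (those not working and not actively searching are outside the labor force — including those who want a job but have given up searching).
Civilian working-age population = 45,835 + 24,700 = 70,535.
Unemployment rate = 1,350 / 45,835 = 2.95%.
Labor force participation rate = 45,835 / 70,535 = 64.98%.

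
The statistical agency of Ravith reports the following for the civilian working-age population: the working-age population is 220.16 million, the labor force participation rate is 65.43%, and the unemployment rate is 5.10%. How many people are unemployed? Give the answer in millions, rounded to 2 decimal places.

About 7.35 million are unemployed.

Labor force = 0.6543 × 220.16 = 144.05 million.
Unemployed = 0.0510 × 144.05 ≈ 7.35 million.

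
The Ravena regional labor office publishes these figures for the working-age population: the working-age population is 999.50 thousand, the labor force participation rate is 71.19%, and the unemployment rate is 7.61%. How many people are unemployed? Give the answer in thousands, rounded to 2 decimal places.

Labor force = 0.7119 × 999.50 = 711.54 thousand.
Unemployed = 0.0761 × 711.54 ≈ 54.15 thousand.

About 54.15 thousand are unemployed.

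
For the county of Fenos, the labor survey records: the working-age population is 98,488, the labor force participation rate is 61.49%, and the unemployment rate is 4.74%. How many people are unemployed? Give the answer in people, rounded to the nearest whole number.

About 2,871 are unemployed.

Labor force = 0.6149 × 98,488 = 60,560.
Unemployed = 0.0474 × 60,560 ≈ 2,871.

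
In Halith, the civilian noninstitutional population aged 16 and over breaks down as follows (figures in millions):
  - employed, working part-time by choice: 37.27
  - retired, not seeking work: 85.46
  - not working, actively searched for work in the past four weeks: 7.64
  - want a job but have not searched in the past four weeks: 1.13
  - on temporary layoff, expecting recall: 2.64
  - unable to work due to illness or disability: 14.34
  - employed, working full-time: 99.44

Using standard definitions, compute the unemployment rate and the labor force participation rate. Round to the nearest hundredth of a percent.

Unemployment rate ≈ 6.99%; labor force participation rate ≈ 59.29%.

Employed = 37.27 + 99.44 = 136.71 million.
Unemployed = 7.64 + 2.64 = 10.28 million (jobless and actively searching, or on temporary layoff).
Labor force = 136.71 + 10.28 = 146.99 million.
Not in labor force = 85.46 + 1.13 + 14.34 = 100.93 million (those not working and not actively searching are outside the labor force — including those who want a job but have given up searching).
Civilian working-age population = 146.99 + 100.93 = 247.92 million.
Unemployment rate = 10.28 / 146.99 = 6.99%.
Labor force participation rate = 146.99 / 247.92 = 59.29%.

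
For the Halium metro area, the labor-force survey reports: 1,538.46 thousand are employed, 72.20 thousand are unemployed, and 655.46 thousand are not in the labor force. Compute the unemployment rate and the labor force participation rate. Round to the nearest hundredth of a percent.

Unemployment rate ≈ 4.48%; labor force participation rate ≈ 71.08%.

Labor force = employed + unemployed = 1,538.46 + 72.20 = 1,610.66 thousand.
Working-age population = 1,610.66 + 655.46 = 2,266.12 thousand.
Unemployment rate = 72.20 / 1,610.66 = 4.48%.
Labor force participation rate = 1,610.66 / 2,266.12 = 71.08%.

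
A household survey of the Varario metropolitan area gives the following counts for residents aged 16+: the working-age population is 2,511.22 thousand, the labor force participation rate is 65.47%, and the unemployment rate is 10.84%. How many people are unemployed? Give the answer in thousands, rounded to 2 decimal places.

About 178.22 thousand are unemployed.

Labor force = 0.6547 × 2,511.22 = 1,644.10 thousand.
Unemployed = 0.1084 × 1,644.10 ≈ 178.22 thousand.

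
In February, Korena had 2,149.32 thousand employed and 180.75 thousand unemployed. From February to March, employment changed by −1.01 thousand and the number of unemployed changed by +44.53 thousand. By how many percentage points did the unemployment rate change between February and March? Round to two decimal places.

February: labor force = 2,149.32 + 180.75 = 2,330.07; u = 180.75/2,330.07 = 7.76%.
March: labor force = 2,148.31 + 225.28 = 2,373.59; u = 225.28/2,373.59 = 9.49%.
Change = 9.49% − 7.76% = +1.73 pp.

The unemployment rate changed by +1.73 percentage points.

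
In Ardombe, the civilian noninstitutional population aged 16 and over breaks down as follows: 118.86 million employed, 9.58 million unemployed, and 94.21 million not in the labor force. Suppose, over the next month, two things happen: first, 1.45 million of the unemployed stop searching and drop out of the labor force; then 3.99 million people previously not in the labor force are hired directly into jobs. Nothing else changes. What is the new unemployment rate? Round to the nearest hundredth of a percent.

New unemployment rate ≈ 6.21%.

Initially, labor force = 118.86 + 9.58 = 128.44 million, so u = 9.58/128.44 = 7.46%.
After the first change, unemployed and labor force both fall by 1.45 → E = 118.86, U = 8.13, labor force = 126.99 million.
After the second change, employed and labor force both rise by 3.99; unemployed unchanged → E = 122.85, U = 8.13, labor force = 130.98 million.
New unemployment rate = 8.13 / 130.98 = 6.21%.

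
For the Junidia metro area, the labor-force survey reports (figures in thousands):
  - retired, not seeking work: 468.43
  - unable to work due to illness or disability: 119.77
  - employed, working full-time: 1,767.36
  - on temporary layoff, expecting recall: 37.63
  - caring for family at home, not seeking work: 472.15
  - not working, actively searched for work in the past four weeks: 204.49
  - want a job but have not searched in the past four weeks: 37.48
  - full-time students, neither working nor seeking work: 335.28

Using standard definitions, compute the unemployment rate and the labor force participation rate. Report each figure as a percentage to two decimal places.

Employed = 1,767.36 thousand.
Unemployed = 37.63 + 204.49 = 242.12 thousand (jobless and actively searching, or on temporary layoff).
Labor force = 1,767.36 + 242.12 = 2,009.48 thousand.
Not in labor force = 468.43 + 119.77 + 472.15 + 37.48 + 335.28 = 1,433.11 thousand (those not working and not actively searching are outside the labor force — including those who want a job but have given up searching).
Civilian working-age population = 2,009.48 + 1,433.11 = 3,442.59 thousand.
Unemployment rate = 242.12 / 2,009.48 = 12.05%.
Labor force participation rate = 2,009.48 / 3,442.59 = 58.37%.

Unemployment rate ≈ 12.05%; labor force participation rate ≈ 58.37%.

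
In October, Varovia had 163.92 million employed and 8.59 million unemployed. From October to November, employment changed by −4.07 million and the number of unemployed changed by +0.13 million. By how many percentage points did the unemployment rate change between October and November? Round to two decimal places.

October: labor force = 163.92 + 8.59 = 172.51; u = 8.59/172.51 = 4.98%.
November: labor force = 159.85 + 8.72 = 168.57; u = 8.72/168.57 = 5.17%.
Change = 5.17% − 4.98% = +0.19 pp.

The unemployment rate changed by +0.19 percentage points.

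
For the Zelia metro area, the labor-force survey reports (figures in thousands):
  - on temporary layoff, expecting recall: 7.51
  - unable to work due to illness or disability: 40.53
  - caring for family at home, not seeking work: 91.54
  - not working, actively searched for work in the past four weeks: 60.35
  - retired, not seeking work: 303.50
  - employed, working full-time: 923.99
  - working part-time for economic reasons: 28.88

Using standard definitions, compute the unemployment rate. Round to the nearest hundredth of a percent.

Employed = 923.99 + 28.88 = 952.87 thousand (anyone who worked, including part-time for economic reasons, counts as employed).
Unemployed = 7.51 + 60.35 = 67.86 thousand (jobless and actively searching, or on temporary layoff).
Labor force = 952.87 + 67.86 = 1,020.73 thousand.
Unemployment rate = 67.86 / 1,020.73 = 6.65%.

Unemployment rate ≈ 6.65%.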